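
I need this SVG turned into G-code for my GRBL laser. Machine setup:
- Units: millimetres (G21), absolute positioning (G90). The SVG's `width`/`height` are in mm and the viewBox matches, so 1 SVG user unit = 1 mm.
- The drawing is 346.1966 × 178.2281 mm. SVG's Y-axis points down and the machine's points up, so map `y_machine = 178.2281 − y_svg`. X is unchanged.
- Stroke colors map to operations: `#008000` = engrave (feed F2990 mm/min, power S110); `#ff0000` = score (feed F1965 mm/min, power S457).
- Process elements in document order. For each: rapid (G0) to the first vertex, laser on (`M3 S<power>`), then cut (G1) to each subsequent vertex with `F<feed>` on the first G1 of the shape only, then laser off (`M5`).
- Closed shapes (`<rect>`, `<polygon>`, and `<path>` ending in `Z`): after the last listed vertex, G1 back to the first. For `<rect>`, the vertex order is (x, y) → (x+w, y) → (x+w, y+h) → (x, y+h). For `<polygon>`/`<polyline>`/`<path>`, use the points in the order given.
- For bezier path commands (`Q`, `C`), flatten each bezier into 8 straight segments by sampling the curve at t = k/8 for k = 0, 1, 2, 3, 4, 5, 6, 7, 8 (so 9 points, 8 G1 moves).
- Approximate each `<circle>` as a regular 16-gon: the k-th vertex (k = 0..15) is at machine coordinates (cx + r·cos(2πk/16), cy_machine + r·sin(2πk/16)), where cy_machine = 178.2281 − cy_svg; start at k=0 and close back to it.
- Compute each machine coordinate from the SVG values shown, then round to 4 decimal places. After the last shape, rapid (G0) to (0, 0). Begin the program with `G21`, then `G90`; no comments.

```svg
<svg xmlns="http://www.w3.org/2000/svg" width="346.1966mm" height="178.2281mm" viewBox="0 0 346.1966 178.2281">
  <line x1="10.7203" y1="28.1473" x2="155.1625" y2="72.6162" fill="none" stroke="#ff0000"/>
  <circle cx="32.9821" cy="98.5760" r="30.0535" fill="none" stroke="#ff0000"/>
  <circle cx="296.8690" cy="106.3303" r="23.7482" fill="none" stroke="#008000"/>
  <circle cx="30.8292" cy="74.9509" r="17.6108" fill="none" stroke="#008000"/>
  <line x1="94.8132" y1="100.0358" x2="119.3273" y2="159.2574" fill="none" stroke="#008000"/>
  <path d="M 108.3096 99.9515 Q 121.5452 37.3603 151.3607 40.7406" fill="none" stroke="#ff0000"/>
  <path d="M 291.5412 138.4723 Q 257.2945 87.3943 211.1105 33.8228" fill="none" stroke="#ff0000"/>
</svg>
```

1 u = 1 mm; y_m = 178.2281 − y.

[1] `<line>` line segment, #ff0000→score S457 F1965: (10.7203,150.0808) → (155.1625,105.6119)

[2] `<circle>` circle, #ff0000→score S457 F1965: (63.0356,79.6521) → (60.7479,91.1531) → (54.2331,100.9031) → (44.4831,107.4179) → (32.9821,109.7056) → (21.4811,107.4179) → (11.7311,100.9031) → (5.2163,91.1531) → (2.9286,79.6521) → (5.2163,68.1511) → (11.7311,58.4011) → (21.4811,51.8863) → (32.9821,49.5986) → (44.4831,51.8863) → (54.2331,58.4011) → (60.7479,68.1511) → (63.0356,79.6521) (closed)

[3] `<circle>` circle, #008000→engrave S110 F2990: (320.6172,71.8978) → (318.8095,80.9858) → (313.6615,88.6903) → (305.9570,93.8383) → (296.8690,95.6460) → (287.7810,93.8383) → (280.0765,88.6903) → (274.9285,80.9858) → (273.1208,71.8978) → (274.9285,62.8098) → (280.0765,55.1053) → (287.7810,49.9573) → (296.8690,48.1496) → (305.9570,49.9573) → (313.6615,55.1053) → (318.8095,62.8098) → (320.6172,71.8978) (closed)

[4] `<circle>` circle, #008000→engrave S110 F2990: (48.4400,103.2772) → (47.0995,110.0166) → (43.2819,115.7299) → (37.5686,119.5475) → (30.8292,120.8880) → (24.0898,119.5475) → (18.3765,115.7299) → (14.5589,110.0166) → (13.2184,103.2772) → (14.5589,96.5378) → (18.3765,90.8245) → (24.0898,87.0069) → (30.8292,85.6664) → (37.5686,87.0069) → (43.2819,90.8245) → (47.0995,96.5378) → (48.4400,103.2772) (closed)

[5] `<line>` line segment, #008000→engrave S110 F2990: (94.8132,78.1923) → (119.3273,18.9707)

[6] `<path>` quadratic bezier, #ff0000→score S457 F1965: (108.3096,78.2766) → (111.8776,92.8936) → (115.9636,105.4490) → (120.5678,115.9428) → (125.6902,124.3749) → (131.3306,130.7455) → (137.4892,135.0544) → (144.1659,137.3018) → (151.3607,137.4875)

[7] `<path>` quadratic bezier, #ff0000→score S457 F1965: (291.5412,39.7558) → (282.7930,52.5643) → (273.6718,65.4506) → (264.1775,78.4149) → (254.3102,91.4572) → (244.0698,104.5773) → (233.4564,117.7754) → (222.4700,131.0514) → (211.1105,144.4053)

G21
G90
G0 X10.7203 Y150.0808
M3 S457
G1 X155.1625 Y105.6119 F1965
M5
G0 X63.0356 Y79.6521
M3 S457
G1 X60.7479 Y91.1531 F1965
G1 X54.2331 Y100.9031
G1 X44.4831 Y107.4179
G1 X32.9821 Y109.7056
G1 X21.4811 Y107.4179
G1 X11.7311 Y100.9031
G1 X5.2163 Y91.1531
G1 X2.9286 Y79.6521
G1 X5.2163 Y68.1511
G1 X11.7311 Y58.4011
G1 X21.4811 Y51.8863
G1 X32.9821 Y49.5986
G1 X44.4831 Y51.8863
G1 X54.2331 Y58.4011
G1 X60.7479 Y68.1511
G1 X63.0356 Y79.6521
M5
G0 X320.6172 Y71.8978
M3 S110
G1 X318.8095 Y80.9858 F2990
G1 X313.6615 Y88.6903
G1 X305.9570 Y93.8383
G1 X296.8690 Y95.6460
G1 X287.7810 Y93.8383
G1 X280.0765 Y88.6903
G1 X274.9285 Y80.9858
G1 X273.1208 Y71.8978
G1 X274.9285 Y62.8098
G1 X280.0765 Y55.1053
G1 X287.7810 Y49.9573
G1 X296.8690 Y48.1496
G1 X305.9570 Y49.9573
G1 X313.6615 Y55.1053
G1 X318.8095 Y62.8098
G1 X320.6172 Y71.8978
M5
G0 X48.4400 Y103.2772
M3 S110
G1 X47.0995 Y110.0166 F2990
G1 X43.2819 Y115.7299
G1 X37.5686 Y119.5475
G1 X30.8292 Y120.8880
G1 X24.0898 Y119.5475
G1 X18.3765 Y115.7299
G1 X14.5589 Y110.0166
G1 X13.2184 Y103.2772
G1 X14.5589 Y96.5378
G1 X18.3765 Y90.8245
G1 X24.0898 Y87.0069
G1 X30.8292 Y85.6664
G1 X37.5686 Y87.0069
G1 X43.2819 Y90.8245
G1 X47.0995 Y96.5378
G1 X48.4400 Y103.2772
M5
G0 X94.8132 Y78.1923
M3 S110
G1 X119.3273 Y18.9707 F2990
M5
G0 X108.3096 Y78.2766
M3 S457
G1 X111.8776 Y92.8936 F1965
G1 X115.9636 Y105.4490
G1 X120.5678 Y115.9428
G1 X125.6902 Y124.3749
G1 X131.3306 Y130.7455
G1 X137.4892 Y135.0544
G1 X144.1659 Y137.3018
G1 X151.3607 Y137.4875
M5
G0 X291.5412 Y39.7558
M3 S457
G1 X282.7930 Y52.5643 F1965
G1 X273.6718 Y65.4506
G1 X264.1775 Y78.4149
G1 X254.3102 Y91.4572
G1 X244.0698 Y104.5773
G1 X233.4564 Y117.7754
G1 X222.4700 Y131.0514
G1 X211.1105 Y144.4053
M5
G0 X0.0000 Y0.0000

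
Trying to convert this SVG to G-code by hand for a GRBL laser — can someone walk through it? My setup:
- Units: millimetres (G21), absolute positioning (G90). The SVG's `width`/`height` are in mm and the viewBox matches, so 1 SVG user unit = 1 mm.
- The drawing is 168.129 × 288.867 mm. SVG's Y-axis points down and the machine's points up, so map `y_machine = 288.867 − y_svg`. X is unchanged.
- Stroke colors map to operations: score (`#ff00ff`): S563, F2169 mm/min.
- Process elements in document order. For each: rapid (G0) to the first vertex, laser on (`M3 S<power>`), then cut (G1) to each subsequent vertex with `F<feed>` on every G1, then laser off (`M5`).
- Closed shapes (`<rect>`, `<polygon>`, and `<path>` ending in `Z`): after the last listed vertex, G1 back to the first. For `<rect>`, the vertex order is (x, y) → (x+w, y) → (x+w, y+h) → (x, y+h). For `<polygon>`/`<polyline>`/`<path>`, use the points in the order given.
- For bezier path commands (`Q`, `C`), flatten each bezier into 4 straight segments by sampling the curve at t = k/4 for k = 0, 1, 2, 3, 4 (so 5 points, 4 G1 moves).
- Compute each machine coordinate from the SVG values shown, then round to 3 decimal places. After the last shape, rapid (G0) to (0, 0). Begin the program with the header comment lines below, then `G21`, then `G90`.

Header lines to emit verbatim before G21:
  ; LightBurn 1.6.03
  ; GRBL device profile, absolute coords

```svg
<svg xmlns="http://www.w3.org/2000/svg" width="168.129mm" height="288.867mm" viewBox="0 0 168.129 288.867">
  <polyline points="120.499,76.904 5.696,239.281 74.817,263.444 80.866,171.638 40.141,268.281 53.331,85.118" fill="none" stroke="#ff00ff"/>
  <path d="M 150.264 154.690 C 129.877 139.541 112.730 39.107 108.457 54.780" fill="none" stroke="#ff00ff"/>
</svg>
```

Since the viewBox matches the mm dimensions, user units are millimetres directly. The only transform is the Y-flip y_m = 288.867 − y_svg.

Shape 1 is a open polyline drawn with `<polyline>`. Its stroke #ff00ff means score at S563, F2169. After flipping Y the toolpath is (120.499,211.963) → (5.696,49.586) → (74.817,25.423) → (80.866,117.229) → (40.141,20.586) → (53.331,203.749).

Shape 2 is a cubic bezier drawn with `<path>`. Its stroke #ff00ff means score at S563, F2169. After flipping Y the toolpath is (150.264,134.177) → (135.732,158.383) → (123.318,195.690) → (113.925,227.218) → (108.457,234.087).

; LightBurn 1.6.03
; GRBL device profile, absolute coords
G21
G90
G0 X120.499 Y211.963
M3 S563
G1 X5.696 Y49.586 F2169
G1 X74.817 Y25.423 F2169
G1 X80.866 Y117.229 F2169
G1 X40.141 Y20.586 F2169
G1 X53.331 Y203.749 F2169
M5
G0 X150.264 Y134.177
M3 S563
G1 X135.732 Y158.383 F2169
G1 X123.318 Y195.690 F2169
G1 X113.925 Y227.218 F2169
G1 X108.457 Y234.087 F2169
M5
G0 X0.000 Y0.000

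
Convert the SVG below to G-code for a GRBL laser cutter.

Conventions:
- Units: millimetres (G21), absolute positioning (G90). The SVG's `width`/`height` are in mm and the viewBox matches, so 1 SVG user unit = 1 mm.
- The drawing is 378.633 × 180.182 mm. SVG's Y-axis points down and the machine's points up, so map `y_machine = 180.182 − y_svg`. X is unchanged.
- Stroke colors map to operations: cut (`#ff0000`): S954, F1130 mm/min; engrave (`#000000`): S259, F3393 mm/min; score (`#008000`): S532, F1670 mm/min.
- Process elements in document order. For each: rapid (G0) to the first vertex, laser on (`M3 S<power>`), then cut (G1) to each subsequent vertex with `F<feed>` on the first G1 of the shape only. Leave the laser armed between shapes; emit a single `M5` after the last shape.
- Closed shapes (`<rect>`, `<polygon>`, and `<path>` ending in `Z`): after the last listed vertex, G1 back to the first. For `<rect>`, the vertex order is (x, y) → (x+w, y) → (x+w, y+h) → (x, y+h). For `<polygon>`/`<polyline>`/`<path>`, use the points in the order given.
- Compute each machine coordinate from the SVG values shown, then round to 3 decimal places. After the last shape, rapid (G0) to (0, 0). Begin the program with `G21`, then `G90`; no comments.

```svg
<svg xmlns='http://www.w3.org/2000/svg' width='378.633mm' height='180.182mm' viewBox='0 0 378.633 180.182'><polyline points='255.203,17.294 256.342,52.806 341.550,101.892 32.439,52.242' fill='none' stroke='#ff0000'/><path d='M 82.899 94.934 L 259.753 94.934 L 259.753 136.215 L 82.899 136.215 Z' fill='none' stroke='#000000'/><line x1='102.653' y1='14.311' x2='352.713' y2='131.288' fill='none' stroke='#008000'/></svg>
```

1 u = 1 mm; y_m = 180.182 − y.

[1] `<polyline>` open polyline, #ff0000→cut S954 F1130: (255.203,162.888) → (256.342,127.376) → (341.550,78.290) → (32.439,127.940)

[2] `<path>` rectangle, #000000→engrave S259 F3393: (82.899,85.248) → (259.753,85.248) → (259.753,43.967) → (82.899,43.967) → (82.899,85.248) (closed)

[3] `<line>` line segment, #008000→score S532 F1670: (102.653,165.871) → (352.713,48.894)

G21
G90
G0 X255.203 Y162.888
M3 S954
G1 X256.342 Y127.376 F1130
G1 X341.550 Y78.290
G1 X32.439 Y127.940
G0 X82.899 Y85.248
M3 S259
G1 X259.753 Y85.248 F3393
G1 X259.753 Y43.967
G1 X82.899 Y43.967
G1 X82.899 Y85.248
G0 X102.653 Y165.871
M3 S532
G1 X352.713 Y48.894 F1670
M5
G0 X0.000 Y0.000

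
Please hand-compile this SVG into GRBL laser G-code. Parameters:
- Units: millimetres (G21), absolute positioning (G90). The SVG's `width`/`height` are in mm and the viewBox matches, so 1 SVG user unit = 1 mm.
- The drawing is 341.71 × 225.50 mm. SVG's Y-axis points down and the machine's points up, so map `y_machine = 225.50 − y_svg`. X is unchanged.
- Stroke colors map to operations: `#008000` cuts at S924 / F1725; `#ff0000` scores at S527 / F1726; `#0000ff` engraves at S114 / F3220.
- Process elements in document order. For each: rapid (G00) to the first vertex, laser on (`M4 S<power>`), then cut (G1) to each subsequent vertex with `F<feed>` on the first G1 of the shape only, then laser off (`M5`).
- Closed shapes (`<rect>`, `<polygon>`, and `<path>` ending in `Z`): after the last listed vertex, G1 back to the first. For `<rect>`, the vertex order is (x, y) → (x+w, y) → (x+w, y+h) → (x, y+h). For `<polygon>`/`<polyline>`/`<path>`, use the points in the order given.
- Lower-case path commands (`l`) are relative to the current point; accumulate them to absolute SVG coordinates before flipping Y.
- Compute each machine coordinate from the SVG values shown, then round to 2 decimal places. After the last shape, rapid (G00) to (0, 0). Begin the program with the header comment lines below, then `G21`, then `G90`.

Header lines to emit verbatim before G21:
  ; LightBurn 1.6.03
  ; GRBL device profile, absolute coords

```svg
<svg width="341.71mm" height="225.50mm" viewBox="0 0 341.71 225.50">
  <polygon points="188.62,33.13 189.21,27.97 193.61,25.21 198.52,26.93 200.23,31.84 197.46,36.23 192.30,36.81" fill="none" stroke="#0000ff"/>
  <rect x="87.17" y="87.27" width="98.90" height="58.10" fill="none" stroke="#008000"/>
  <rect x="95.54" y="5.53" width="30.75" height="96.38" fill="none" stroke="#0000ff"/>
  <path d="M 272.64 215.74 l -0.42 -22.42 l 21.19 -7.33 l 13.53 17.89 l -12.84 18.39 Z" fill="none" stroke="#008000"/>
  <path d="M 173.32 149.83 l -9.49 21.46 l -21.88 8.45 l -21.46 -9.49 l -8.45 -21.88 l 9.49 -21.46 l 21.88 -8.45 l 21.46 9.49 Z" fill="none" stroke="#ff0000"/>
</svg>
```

Since the viewBox matches the mm dimensions, user units are millimetres directly. The only transform is the Y-flip y_m = 225.50 − y_svg.

Shape 1 is a regular polygon drawn with `<polygon>`. Its stroke #0000ff means engrave at S114, F3220. After flipping Y the toolpath is (188.62,192.37) → (189.21,197.53) → (193.61,200.29) → (198.52,198.57) → (200.23,193.66) → (197.46,189.27) → (192.30,188.69) → (188.62,192.37), returning to the start.

Shape 2 is a rectangle drawn with `<rect>`. Its stroke #008000 means cut at S924, F1725. After flipping Y the toolpath is (87.17,138.23) → (186.07,138.23) → (186.07,80.13) → (87.17,80.13) → (87.17,138.23), returning to the start.

Shape 3 is a rectangle drawn with `<rect>`. Its stroke #0000ff means engrave at S114, F3220. After flipping Y the toolpath is (95.54,219.97) → (126.29,219.97) → (126.29,123.59) → (95.54,123.59) → (95.54,219.97), returning to the start.

Shape 4 is a regular polygon drawn with `<path>`. Its stroke #008000 means cut at S924, F1725. After flipping Y the toolpath is (272.64,9.76) → (272.22,32.18) → (293.41,39.51) → (306.94,21.62) → (294.10,3.23) → (272.64,9.76), returning to the start.

Shape 5 is a regular polygon drawn with `<path>`. Its stroke #ff0000 means score at S527, F1726. After flipping Y the toolpath is (173.32,75.67) → (163.83,54.21) → (141.95,45.76) → (120.49,55.25) → (112.04,77.13) → (121.53,98.59) → (143.41,107.04) → (164.87,97.55) → (173.32,75.67), returning to the start.

; LightBurn 1.6.03
; GRBL device profile, absolute coords
G21
G90
G00 X188.62 Y192.37
M4 S114
G1 X189.21 Y197.53 F3220
G1 X193.61 Y200.29
G1 X198.52 Y198.57
G1 X200.23 Y193.66
G1 X197.46 Y189.27
G1 X192.30 Y188.69
G1 X188.62 Y192.37
M5
G00 X87.17 Y138.23
M4 S924
G1 X186.07 Y138.23 F1725
G1 X186.07 Y80.13
G1 X87.17 Y80.13
G1 X87.17 Y138.23
M5
G00 X95.54 Y219.97
M4 S114
G1 X126.29 Y219.97 F3220
G1 X126.29 Y123.59
G1 X95.54 Y123.59
G1 X95.54 Y219.97
M5
G00 X272.64 Y9.76
M4 S924
G1 X272.22 Y32.18 F1725
G1 X293.41 Y39.51
G1 X306.94 Y21.62
G1 X294.10 Y3.23
G1 X272.64 Y9.76
M5
G00 X173.32 Y75.67
M4 S527
G1 X163.83 Y54.21 F1726
G1 X141.95 Y45.76
G1 X120.49 Y55.25
G1 X112.04 Y77.13
G1 X121.53 Y98.59
G1 X143.41 Y107.04
G1 X164.87 Y97.55
G1 X173.32 Y75.67
M5
G00 X0.00 Y0.00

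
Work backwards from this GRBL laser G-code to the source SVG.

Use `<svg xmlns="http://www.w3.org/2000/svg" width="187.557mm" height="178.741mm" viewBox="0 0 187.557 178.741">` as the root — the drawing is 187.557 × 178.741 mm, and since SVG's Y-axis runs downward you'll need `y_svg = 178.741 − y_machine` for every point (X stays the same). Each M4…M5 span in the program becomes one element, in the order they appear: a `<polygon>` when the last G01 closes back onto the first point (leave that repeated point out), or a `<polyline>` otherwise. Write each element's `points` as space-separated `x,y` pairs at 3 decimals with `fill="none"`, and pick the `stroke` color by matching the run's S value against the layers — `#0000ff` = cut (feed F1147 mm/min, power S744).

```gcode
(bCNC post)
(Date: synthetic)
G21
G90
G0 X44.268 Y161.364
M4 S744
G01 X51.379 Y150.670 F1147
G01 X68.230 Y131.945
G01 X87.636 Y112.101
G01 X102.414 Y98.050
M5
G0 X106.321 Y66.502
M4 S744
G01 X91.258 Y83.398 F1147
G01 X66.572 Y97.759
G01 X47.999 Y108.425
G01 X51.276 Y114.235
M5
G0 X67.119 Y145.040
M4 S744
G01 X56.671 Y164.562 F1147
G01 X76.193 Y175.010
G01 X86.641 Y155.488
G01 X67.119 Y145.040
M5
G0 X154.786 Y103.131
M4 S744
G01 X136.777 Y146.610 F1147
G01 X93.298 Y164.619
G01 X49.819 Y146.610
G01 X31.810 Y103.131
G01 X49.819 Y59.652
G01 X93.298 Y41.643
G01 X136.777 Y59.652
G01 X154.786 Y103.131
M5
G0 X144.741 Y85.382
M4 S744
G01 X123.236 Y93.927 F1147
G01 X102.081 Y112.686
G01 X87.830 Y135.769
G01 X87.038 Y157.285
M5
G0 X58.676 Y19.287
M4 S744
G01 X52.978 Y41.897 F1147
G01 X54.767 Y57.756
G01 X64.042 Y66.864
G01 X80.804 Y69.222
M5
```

<svg xmlns="http://www.w3.org/2000/svg" width="187.557mm" height="178.741mm" viewBox="0 0 187.557 178.741">
  <polyline points="44.268,17.377 51.379,28.071 68.230,46.796 87.636,66.640 102.414,80.691" fill="none" stroke="#0000ff"/>
  <polyline points="106.321,112.239 91.258,95.343 66.572,80.982 47.999,70.316 51.276,64.506" fill="none" stroke="#0000ff"/>
  <polygon points="67.119,33.701 56.671,14.179 76.193,3.731 86.641,23.253" fill="none" stroke="#0000ff"/>
  <polygon points="154.786,75.610 136.777,32.131 93.298,14.122 49.819,32.131 31.810,75.610 49.819,119.089 93.298,137.098 136.777,119.089" fill="none" stroke="#0000ff"/>
  <polyline points="144.741,93.359 123.236,84.814 102.081,66.055 87.830,42.972 87.038,21.456" fill="none" stroke="#0000ff"/>
  <polyline points="58.676,159.454 52.978,136.844 54.767,120.985 64.042,111.877 80.804,109.519" fill="none" stroke="#0000ff"/>
</svg>

Each laser-on run becomes one SVG element. Flip Y back into SVG space with y_svg = 178.741 − y_machine. Every run uses S744, so all elements get stroke `#0000ff` (cut).

Run 1: The run is open, so emit a `<polyline>` with points (Y-flipped): 44.268,17.377 51.379,28.071 68.230,46.796 87.636,66.640 102.414,80.691.

Run 2: The run is open, so emit a `<polyline>` with points (Y-flipped): 106.321,112.239 91.258,95.343 66.572,80.982 47.999,70.316 51.276,64.506.

Run 3: The run returns to its start, so emit a `<polygon>` with points (Y-flipped): 67.119,33.701 56.671,14.179 76.193,3.731 86.641,23.253.

Run 4: The run returns to its start, so emit a `<polygon>` with points (Y-flipped): 154.786,75.610 136.777,32.131 93.298,14.122 49.819,32.131 31.810,75.610 49.819,119.089 93.298,137.098 136.777,119.089.

Run 5: The run is open, so emit a `<polyline>` with points (Y-flipped): 144.741,93.359 123.236,84.814 102.081,66.055 87.830,42.972 87.038,21.456.

Run 6: The run is open, so emit a `<polyline>` with points (Y-flipped): 58.676,159.454 52.978,136.844 54.767,120.985 64.042,111.877 80.804,109.519.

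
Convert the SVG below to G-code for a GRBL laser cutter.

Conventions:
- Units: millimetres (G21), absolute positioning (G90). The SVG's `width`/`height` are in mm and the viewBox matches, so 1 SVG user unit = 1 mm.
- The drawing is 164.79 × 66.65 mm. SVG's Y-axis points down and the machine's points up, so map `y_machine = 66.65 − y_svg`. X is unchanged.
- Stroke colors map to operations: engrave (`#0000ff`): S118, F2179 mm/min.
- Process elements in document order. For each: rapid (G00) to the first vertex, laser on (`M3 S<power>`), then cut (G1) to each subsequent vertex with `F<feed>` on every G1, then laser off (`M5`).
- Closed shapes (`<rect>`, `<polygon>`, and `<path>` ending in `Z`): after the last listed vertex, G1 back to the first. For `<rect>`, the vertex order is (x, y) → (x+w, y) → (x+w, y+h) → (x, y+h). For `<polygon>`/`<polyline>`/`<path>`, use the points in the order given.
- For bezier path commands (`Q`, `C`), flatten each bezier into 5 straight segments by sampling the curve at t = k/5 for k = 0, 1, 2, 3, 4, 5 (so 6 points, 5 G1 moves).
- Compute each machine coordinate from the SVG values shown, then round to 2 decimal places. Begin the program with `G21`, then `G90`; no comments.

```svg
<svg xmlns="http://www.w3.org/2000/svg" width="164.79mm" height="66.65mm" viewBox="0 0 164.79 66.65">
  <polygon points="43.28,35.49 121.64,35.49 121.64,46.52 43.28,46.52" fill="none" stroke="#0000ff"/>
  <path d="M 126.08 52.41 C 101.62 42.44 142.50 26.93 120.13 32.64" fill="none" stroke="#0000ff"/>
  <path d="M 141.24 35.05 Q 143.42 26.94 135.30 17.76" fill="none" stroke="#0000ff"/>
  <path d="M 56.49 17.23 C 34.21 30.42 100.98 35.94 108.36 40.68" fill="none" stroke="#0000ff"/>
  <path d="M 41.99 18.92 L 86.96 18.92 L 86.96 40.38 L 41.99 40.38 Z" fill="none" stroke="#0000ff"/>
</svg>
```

G21
G90
G00 X43.28 Y31.16
M3 S118
G1 X121.64 Y31.16 F2179
G1 X121.64 Y20.13 F2179
G1 X43.28 Y20.13 F2179
G1 X43.28 Y31.16 F2179
M5
G00 X126.08 Y14.24
M3 S118
G1 X118.22 Y20.67 F2179
G1 X119.86 Y27.15 F2179
G1 X124.84 Y32.39 F2179
G1 X126.99 Y35.10 F2179
G1 X120.13 Y34.01 F2179
M5
G00 X141.24 Y31.60
M3 S118
G1 X141.70 Y34.89 F2179
G1 X141.34 Y38.26 F2179
G1 X140.15 Y41.72 F2179
G1 X138.14 Y45.26 F2179
G1 X135.30 Y48.89 F2179
M5
G00 X56.49 Y49.42
M3 S118
G1 X52.62 Y42.37 F2179
G1 X63.00 Y36.83 F2179
G1 X80.50 Y32.47 F2179
G1 X97.99 Y28.96 F2179
G1 X108.36 Y25.97 F2179
M5
G00 X41.99 Y47.73
M3 S118
G1 X86.96 Y47.73 F2179
G1 X86.96 Y26.27 F2179
G1 X41.99 Y26.27 F2179
G1 X41.99 Y47.73 F2179
M5

Since the viewBox matches the mm dimensions, user units are millimetres directly. The only transform is the Y-flip y_m = 66.65 − y_svg.

Shape 1 is a rectangle drawn with `<polygon>`. Its stroke #0000ff means engrave at S118, F2179. After flipping Y the toolpath is (43.28,31.16) → (121.64,31.16) → (121.64,20.13) → (43.28,20.13) → (43.28,31.16), returning to the start.

Shape 2 is a cubic bezier drawn with `<path>`. Its stroke #0000ff means engrave at S118, F2179. After flipping Y the toolpath is (126.08,14.24) → (118.22,20.67) → (119.86,27.15) → (124.84,32.39) → (126.99,35.10) → (120.13,34.01).

Shape 3 is a quadratic bezier drawn with `<path>`. Its stroke #0000ff means engrave at S118, F2179. After flipping Y the toolpath is (141.24,31.60) → (141.70,34.89) → (141.34,38.26) → (140.15,41.72) → (138.14,45.26) → (135.30,48.89).

Shape 4 is a cubic bezier drawn with `<path>`. Its stroke #0000ff means engrave at S118, F2179. After flipping Y the toolpath is (56.49,49.42) → (52.62,42.37) → (63.00,36.83) → (80.50,32.47) → (97.99,28.96) → (108.36,25.97).

Shape 5 is a rectangle drawn with `<path>`. Its stroke #0000ff means engrave at S118, F2179. After flipping Y the toolpath is (41.99,47.73) → (86.96,47.73) → (86.96,26.27) → (41.99,26.27) → (41.99,47.73), returning to the start.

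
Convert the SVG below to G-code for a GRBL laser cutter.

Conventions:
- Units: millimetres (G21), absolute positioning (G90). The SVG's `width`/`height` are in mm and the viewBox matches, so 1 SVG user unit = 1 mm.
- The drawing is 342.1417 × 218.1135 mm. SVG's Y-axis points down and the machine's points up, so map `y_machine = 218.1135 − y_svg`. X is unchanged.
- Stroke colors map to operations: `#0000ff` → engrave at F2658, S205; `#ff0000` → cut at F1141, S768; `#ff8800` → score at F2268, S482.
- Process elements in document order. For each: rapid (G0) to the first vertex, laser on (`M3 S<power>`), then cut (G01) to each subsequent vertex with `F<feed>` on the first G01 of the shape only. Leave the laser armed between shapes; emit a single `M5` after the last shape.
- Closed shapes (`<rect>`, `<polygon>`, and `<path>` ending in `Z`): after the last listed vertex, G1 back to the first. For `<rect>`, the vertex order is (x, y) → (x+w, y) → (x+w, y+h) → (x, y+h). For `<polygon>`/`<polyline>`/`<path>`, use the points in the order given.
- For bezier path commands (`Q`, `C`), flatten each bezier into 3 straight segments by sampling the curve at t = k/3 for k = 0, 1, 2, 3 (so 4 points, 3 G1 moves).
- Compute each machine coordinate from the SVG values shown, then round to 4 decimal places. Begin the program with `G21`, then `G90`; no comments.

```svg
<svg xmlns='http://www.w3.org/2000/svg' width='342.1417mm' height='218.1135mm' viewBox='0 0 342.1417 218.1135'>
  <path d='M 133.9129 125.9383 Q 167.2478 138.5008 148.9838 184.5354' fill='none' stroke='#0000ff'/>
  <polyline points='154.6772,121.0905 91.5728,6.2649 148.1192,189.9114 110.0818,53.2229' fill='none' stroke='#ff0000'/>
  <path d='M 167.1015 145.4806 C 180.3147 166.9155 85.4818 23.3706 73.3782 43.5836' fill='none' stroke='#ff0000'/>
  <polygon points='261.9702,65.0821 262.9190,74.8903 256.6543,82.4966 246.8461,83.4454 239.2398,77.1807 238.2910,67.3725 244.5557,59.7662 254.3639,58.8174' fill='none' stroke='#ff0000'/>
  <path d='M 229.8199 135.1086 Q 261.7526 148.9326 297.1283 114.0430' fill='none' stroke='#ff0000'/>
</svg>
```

viewBox `0 0 342.1417 218.1135` with mm width/height → 1 unit = 1 mm. Flip: y_m = 218.1135 − y_svg.

**Shape 1** — `<path>` quadratic bezier, stroke `#0000ff` → engrave (S205, F2658). Control points (SVG): P0=(133.9129,125.9383), P1=(167.2478,138.5008), P2=(148.9838,184.5354); sampled at t=k/3. Machine vertices: (133.9129,92.1752) → (150.4030,80.0811) → (155.4266,60.5487) → (148.9838,33.5781). Open path.

**Shape 2** — `<polyline>` open polyline, stroke `#ff0000` → cut (S768, F1141). Machine vertices: (154.6772,97.0230) → (91.5728,211.8486) → (148.1192,28.2021) → (110.0818,164.8906). Open path.

**Shape 3** — `<path>` cubic bezier, stroke `#ff0000` → cut (S768, F1141). Control points (SVG): P0=(167.1015,145.4806), P1=(180.3147,166.9155), P2=(85.4818,23.3706), P3=(73.3782,43.5836); sampled at t=k/3. Machine vertices: (167.1015,72.6329) → (151.3651,94.0158) → (105.9925,152.3324) → (73.3782,174.5299). Open path.

**Shape 4** — `<polygon>` regular polygon, stroke `#ff0000` → cut (S768, F1141). Machine vertices: (261.9702,153.0314) → (262.9190,143.2232) → (256.6543,135.6169) → (246.8461,134.6681) → (239.2398,140.9328) → (238.2910,150.7410) → (244.5557,158.3473) → (254.3639,159.2961) → (261.9702,153.0314). Closed: final G1 returns to the first vertex.

**Shape 5** — `<path>` quadratic bezier, stroke `#ff0000` → cut (S768, F1141). Control points (SVG): P0=(229.8199,135.1086), P1=(261.7526,148.9326), P2=(297.1283,114.0430); sampled at t=k/3. Machine vertices: (229.8199,83.0049) → (251.4909,79.2015) → (273.9271,86.2234) → (297.1283,104.0705). Open path.

G21
G90
G0 X133.9129 Y92.1752
M3 S205
G01 X150.4030 Y80.0811 F2658
G01 X155.4266 Y60.5487
G01 X148.9838 Y33.5781
G0 X154.6772 Y97.0230
M3 S768
G01 X91.5728 Y211.8486 F1141
G01 X148.1192 Y28.2021
G01 X110.0818 Y164.8906
G0 X167.1015 Y72.6329
M3 S768
G01 X151.3651 Y94.0158 F1141
G01 X105.9925 Y152.3324
G01 X73.3782 Y174.5299
G0 X261.9702 Y153.0314
M3 S768
G01 X262.9190 Y143.2232 F1141
G01 X256.6543 Y135.6169
G01 X246.8461 Y134.6681
G01 X239.2398 Y140.9328
G01 X238.2910 Y150.7410
G01 X244.5557 Y158.3473
G01 X254.3639 Y159.2961
G01 X261.9702 Y153.0314
G0 X229.8199 Y83.0049
M3 S768
G01 X251.4909 Y79.2015 F1141
G01 X273.9271 Y86.2234
G01 X297.1283 Y104.0705
M5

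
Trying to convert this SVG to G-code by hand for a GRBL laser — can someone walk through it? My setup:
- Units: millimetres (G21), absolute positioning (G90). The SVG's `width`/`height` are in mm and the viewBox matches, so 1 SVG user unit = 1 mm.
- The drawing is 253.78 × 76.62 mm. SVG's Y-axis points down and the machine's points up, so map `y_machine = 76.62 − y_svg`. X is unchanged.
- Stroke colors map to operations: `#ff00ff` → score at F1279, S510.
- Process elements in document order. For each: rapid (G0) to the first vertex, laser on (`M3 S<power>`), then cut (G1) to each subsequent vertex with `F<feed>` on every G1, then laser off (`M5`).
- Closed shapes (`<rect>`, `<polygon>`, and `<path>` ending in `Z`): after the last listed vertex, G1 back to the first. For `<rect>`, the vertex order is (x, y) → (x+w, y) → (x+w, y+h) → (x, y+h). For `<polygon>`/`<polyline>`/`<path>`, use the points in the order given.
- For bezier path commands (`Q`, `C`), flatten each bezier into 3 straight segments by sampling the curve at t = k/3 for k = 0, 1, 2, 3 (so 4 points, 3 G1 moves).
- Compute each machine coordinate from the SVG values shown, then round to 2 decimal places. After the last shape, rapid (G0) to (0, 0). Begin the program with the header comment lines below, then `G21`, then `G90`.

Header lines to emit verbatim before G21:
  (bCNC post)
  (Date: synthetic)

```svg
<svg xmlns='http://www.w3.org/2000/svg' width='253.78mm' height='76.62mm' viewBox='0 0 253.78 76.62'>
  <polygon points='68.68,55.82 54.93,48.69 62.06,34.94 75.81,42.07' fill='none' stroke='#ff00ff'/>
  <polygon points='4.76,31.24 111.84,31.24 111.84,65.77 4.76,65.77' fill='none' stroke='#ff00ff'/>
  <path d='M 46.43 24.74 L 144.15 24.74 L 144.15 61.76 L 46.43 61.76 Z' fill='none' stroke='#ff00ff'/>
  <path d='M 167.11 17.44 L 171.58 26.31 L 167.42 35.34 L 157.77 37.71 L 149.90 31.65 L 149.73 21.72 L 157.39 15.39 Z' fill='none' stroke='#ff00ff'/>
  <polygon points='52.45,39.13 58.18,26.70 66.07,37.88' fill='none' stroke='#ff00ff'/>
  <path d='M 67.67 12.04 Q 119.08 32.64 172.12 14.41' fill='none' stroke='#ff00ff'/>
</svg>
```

1 u = 1 mm; y_m = 76.62 − y.

[1] `<polygon>` regular polygon, #ff00ff→score S510 F1279: (68.68,20.80) → (54.93,27.93) → (62.06,41.68) → (75.81,34.55) → (68.68,20.80) (closed)

[2] `<polygon>` rectangle, #ff00ff→score S510 F1279: (4.76,45.38) → (111.84,45.38) → (111.84,10.85) → (4.76,10.85) → (4.76,45.38) (closed)

[3] `<path>` rectangle, #ff00ff→score S510 F1279: (46.43,51.88) → (144.15,51.88) → (144.15,14.86) → (46.43,14.86) → (46.43,51.88) (closed)

[4] `<path>` regular polygon, #ff00ff→score S510 F1279: (167.11,59.18) → (171.58,50.31) → (167.42,41.28) → (157.77,38.91) → (149.90,44.97) → (149.73,54.90) → (157.39,61.23) → (167.11,59.18) (closed)

[5] `<polygon>` regular polygon, #ff00ff→score S510 F1279: (52.45,37.49) → (58.18,49.92) → (66.07,38.74) → (52.45,37.49) (closed)

[6] `<path>` quadratic bezier, #ff00ff→score S510 F1279: (67.67,64.58) → (102.12,55.16) → (136.94,54.37) → (172.12,62.21)

(bCNC post)
(Date: synthetic)
G21
G90
G0 X68.68 Y20.80
M3 S510
G1 X54.93 Y27.93 F1279
G1 X62.06 Y41.68 F1279
G1 X75.81 Y34.55 F1279
G1 X68.68 Y20.80 F1279
M5
G0 X4.76 Y45.38
M3 S510
G1 X111.84 Y45.38 F1279
G1 X111.84 Y10.85 F1279
G1 X4.76 Y10.85 F1279
G1 X4.76 Y45.38 F1279
M5
G0 X46.43 Y51.88
M3 S510
G1 X144.15 Y51.88 F1279
G1 X144.15 Y14.86 F1279
G1 X46.43 Y14.86 F1279
G1 X46.43 Y51.88 F1279
M5
G0 X167.11 Y59.18
M3 S510
G1 X171.58 Y50.31 F1279
G1 X167.42 Y41.28 F1279
G1 X157.77 Y38.91 F1279
G1 X149.90 Y44.97 F1279
G1 X149.73 Y54.90 F1279
G1 X157.39 Y61.23 F1279
G1 X167.11 Y59.18 F1279
M5
G0 X52.45 Y37.49
M3 S510
G1 X58.18 Y49.92 F1279
G1 X66.07 Y38.74 F1279
G1 X52.45 Y37.49 F1279
M5
G0 X67.67 Y64.58
M3 S510
G1 X102.12 Y55.16 F1279
G1 X136.94 Y54.37 F1279
G1 X172.12 Y62.21 F1279
M5
G0 X0.00 Y0.00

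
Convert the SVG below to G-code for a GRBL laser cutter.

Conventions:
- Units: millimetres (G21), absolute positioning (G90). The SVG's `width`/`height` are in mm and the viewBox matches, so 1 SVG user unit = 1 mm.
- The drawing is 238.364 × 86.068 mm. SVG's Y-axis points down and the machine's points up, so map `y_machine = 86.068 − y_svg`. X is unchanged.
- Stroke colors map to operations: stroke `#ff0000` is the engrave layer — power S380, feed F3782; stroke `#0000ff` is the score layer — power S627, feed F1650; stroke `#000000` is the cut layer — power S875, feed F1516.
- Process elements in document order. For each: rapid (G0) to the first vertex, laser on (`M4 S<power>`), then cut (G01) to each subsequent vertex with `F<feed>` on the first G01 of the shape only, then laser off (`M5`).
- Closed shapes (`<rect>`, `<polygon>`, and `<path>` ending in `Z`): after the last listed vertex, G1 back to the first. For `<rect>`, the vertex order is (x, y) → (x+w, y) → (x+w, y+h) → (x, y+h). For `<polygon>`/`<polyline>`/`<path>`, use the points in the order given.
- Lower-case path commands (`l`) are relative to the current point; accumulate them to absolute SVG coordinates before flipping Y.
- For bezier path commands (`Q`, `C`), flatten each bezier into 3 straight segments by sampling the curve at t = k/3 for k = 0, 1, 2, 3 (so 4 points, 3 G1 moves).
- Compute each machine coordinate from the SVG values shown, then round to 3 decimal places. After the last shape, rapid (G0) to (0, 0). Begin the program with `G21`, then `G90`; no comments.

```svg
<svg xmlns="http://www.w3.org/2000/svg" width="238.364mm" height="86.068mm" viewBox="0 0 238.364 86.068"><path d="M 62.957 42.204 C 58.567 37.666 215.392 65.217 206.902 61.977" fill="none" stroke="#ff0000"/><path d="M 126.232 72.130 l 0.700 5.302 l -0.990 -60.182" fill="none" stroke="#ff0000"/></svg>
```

Since the viewBox matches the mm dimensions, user units are millimetres directly. The only transform is the Y-flip y_m = 86.068 − y_svg.

Shape 1 is a cubic bezier drawn with `<path>`. Its stroke #ff0000 means engrave at S380, F3782. After flipping Y the toolpath is (62.957,43.864) → (100.212,40.035) → (172.381,28.786) → (206.902,24.091).

Shape 2 is a open polyline drawn with `<path>`. Its stroke #ff0000 means engrave at S380, F3782. After flipping Y the toolpath is (126.232,13.938) → (126.932,8.636) → (125.942,68.818).

G21
G90
G0 X62.957 Y43.864
M4 S380
G01 X100.212 Y40.035 F3782
G01 X172.381 Y28.786
G01 X206.902 Y24.091
M5
G0 X126.232 Y13.938
M4 S380
G01 X126.932 Y8.636 F3782
G01 X125.942 Y68.818
M5
G0 X0.000 Y0.000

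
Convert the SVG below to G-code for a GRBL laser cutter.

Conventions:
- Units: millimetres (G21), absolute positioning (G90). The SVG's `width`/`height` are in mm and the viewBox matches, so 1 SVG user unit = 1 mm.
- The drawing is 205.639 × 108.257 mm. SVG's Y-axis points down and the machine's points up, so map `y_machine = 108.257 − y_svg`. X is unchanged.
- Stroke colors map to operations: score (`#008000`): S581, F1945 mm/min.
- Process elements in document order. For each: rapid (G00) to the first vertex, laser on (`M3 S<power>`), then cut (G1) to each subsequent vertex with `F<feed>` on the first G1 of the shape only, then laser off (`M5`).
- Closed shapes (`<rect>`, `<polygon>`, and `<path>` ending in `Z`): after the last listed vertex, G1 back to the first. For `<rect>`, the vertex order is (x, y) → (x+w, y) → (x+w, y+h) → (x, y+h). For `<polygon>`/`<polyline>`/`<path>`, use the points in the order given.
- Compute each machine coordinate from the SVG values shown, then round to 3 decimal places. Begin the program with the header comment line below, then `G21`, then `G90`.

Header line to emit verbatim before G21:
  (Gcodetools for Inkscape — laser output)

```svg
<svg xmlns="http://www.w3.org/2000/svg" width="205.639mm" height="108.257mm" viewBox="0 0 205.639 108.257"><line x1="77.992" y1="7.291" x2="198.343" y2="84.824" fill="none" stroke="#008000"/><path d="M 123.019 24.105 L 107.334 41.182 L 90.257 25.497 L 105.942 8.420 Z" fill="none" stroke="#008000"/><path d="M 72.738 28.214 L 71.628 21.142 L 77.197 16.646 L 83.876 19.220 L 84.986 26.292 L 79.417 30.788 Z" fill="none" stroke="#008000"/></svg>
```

(Gcodetools for Inkscape — laser output)
G21
G90
G00 X77.992 Y100.966
M3 S581
G1 X198.343 Y23.433 F1945
M5
G00 X123.019 Y84.152
M3 S581
G1 X107.334 Y67.075 F1945
G1 X90.257 Y82.760
G1 X105.942 Y99.837
G1 X123.019 Y84.152
M5
G00 X72.738 Y80.043
M3 S581
G1 X71.628 Y87.115 F1945
G1 X77.197 Y91.611
G1 X83.876 Y89.037
G1 X84.986 Y81.965
G1 X79.417 Y77.469
G1 X72.738 Y80.043
M5

Since the viewBox matches the mm dimensions, user units are millimetres directly. The only transform is the Y-flip y_m = 108.257 − y_svg.

Shape 1 is a line segment drawn with `<line>`. Its stroke #008000 means score at S581, F1945. After flipping Y the toolpath is (77.992,100.966) → (198.343,23.433).

Shape 2 is a regular polygon drawn with `<path>`. Its stroke #008000 means score at S581, F1945. After flipping Y the toolpath is (123.019,84.152) → (107.334,67.075) → (90.257,82.760) → (105.942,99.837) → (123.019,84.152), returning to the start.

Shape 3 is a regular polygon drawn with `<path>`. Its stroke #008000 means score at S581, F1945. After flipping Y the toolpath is (72.738,80.043) → (71.628,87.115) → (77.197,91.611) → (83.876,89.037) → (84.986,81.965) → (79.417,77.469) → (72.738,80.043), returning to the start.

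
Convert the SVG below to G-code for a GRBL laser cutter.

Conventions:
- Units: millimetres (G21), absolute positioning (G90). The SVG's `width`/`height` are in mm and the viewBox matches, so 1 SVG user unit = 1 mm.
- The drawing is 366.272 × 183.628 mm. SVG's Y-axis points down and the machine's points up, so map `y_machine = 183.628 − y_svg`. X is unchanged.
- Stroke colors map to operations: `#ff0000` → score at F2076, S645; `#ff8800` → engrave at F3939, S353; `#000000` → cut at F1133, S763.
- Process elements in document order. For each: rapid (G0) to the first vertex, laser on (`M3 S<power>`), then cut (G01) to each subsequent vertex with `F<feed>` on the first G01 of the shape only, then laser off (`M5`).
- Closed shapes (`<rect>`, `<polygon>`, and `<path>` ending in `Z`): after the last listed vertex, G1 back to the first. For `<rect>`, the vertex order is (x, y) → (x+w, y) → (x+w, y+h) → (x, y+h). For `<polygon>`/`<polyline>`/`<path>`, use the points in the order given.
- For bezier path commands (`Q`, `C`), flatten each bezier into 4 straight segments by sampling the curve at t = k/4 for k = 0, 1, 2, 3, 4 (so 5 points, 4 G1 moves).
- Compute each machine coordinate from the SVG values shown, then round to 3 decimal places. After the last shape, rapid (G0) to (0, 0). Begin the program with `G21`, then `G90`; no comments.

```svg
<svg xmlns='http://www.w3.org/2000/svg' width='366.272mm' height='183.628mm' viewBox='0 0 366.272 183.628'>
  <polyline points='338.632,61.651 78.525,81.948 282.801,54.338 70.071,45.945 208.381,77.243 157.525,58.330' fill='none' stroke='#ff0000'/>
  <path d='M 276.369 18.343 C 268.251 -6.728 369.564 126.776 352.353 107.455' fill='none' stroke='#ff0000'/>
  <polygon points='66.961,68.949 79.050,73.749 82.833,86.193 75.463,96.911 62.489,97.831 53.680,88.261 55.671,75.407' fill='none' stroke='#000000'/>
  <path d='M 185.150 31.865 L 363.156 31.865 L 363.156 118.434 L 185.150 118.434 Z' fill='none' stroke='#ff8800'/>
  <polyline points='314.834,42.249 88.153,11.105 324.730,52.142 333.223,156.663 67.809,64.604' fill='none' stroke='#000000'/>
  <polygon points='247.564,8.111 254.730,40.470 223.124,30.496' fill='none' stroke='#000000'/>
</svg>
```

G21
G90
G0 X338.632 Y121.977
M3 S645
G01 X78.525 Y101.680 F2076
G01 X282.801 Y129.290
G01 X70.071 Y137.683
G01 X208.381 Y106.385
G01 X157.525 Y125.298
M5
G0 X276.369 Y165.285
M3 S645
G01 X287.237 Y159.221 F2076
G01 X317.771 Y122.885
G01 X346.600 Y85.471
G01 X352.353 Y76.173
M5
G0 X66.961 Y114.679
M3 S763
G01 X79.050 Y109.879 F1133
G01 X82.833 Y97.435
G01 X75.463 Y86.717
G01 X62.489 Y85.797
G01 X53.680 Y95.367
G01 X55.671 Y108.221
G01 X66.961 Y114.679
M5
G0 X185.150 Y151.763
M3 S353
G01 X363.156 Y151.763 F3939
G01 X363.156 Y65.194
G01 X185.150 Y65.194
G01 X185.150 Y151.763
M5
G0 X314.834 Y141.379
M3 S763
G01 X88.153 Y172.523 F1133
G01 X324.730 Y131.486
G01 X333.223 Y26.965
G01 X67.809 Y119.024
M5
G0 X247.564 Y175.517
M3 S763
G01 X254.730 Y143.158 F1133
G01 X223.124 Y153.132
G01 X247.564 Y175.517
M5
G0 X0.000 Y0.000

Since the viewBox matches the mm dimensions, user units are millimetres directly. The only transform is the Y-flip y_m = 183.628 − y_svg.

Shape 1 is a open polyline drawn with `<polyline>`. Its stroke #ff0000 means score at S645, F2076. After flipping Y the toolpath is (338.632,121.977) → (78.525,101.680) → (282.801,129.290) → (70.071,137.683) → (208.381,106.385) → (157.525,125.298).

Shape 2 is a cubic bezier drawn with `<path>`. Its stroke #ff0000 means score at S645, F2076. After flipping Y the toolpath is (276.369,165.285) → (287.237,159.221) → (317.771,122.885) → (346.600,85.471) → (352.353,76.173).

Shape 3 is a regular polygon drawn with `<polygon>`. Its stroke #000000 means cut at S763, F1133. After flipping Y the toolpath is (66.961,114.679) → (79.050,109.879) → (82.833,97.435) → (75.463,86.717) → (62.489,85.797) → (53.680,95.367) → (55.671,108.221) → (66.961,114.679), returning to the start.

Shape 4 is a rectangle drawn with `<path>`. Its stroke #ff8800 means engrave at S353, F3939. After flipping Y the toolpath is (185.150,151.763) → (363.156,151.763) → (363.156,65.194) → (185.150,65.194) → (185.150,151.763), returning to the start.

Shape 5 is a open polyline drawn with `<polyline>`. Its stroke #000000 means cut at S763, F1133. After flipping Y the toolpath is (314.834,141.379) → (88.153,172.523) → (324.730,131.486) → (333.223,26.965) → (67.809,119.024).

Shape 6 is a regular polygon drawn with `<polygon>`. Its stroke #000000 means cut at S763, F1133. After flipping Y the toolpath is (247.564,175.517) → (254.730,143.158) → (223.124,153.132) → (247.564,175.517), returning to the start.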